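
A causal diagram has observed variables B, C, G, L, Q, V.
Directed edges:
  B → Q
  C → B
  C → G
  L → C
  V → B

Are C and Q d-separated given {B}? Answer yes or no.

Yes — C ⊥ Q | {B}.

Bayes-Ball from C | {B} reaches {G,L,V}.
Q ∉ reach(C|{B}) ⇒ C ⊥ Q | {B}.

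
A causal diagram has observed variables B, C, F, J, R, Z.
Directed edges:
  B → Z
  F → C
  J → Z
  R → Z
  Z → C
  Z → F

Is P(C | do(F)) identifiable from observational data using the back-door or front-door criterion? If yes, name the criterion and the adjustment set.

desc(F)\{F}={C}; candidates ⊆ {B,J,R,Z}.
size 0: {}; under {} F still reaches {B,C,J,R,Z} ∋ C.
{Z}: F⊥C given {Z} in G with F→· removed — back-door holds.
P(C|do(F)) = Σ_{Z} P(C|F,Z)·P(Z).

P(C|do(F)): backdoor, adjust for {Z}.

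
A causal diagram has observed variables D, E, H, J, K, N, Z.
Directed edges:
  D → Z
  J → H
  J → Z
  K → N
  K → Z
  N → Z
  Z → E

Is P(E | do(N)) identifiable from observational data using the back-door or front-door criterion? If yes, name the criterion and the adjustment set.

desc(N)\{N}={E,Z}; candidates ⊆ {D,H,J,K}.
size 0: {}; under {} N still reaches {E,K,Z} ∋ E.
{K}: N⊥E given {K} in G with N→· removed — back-door holds.
P(E|do(N)) = Σ_{K} P(E|N,K)·P(K).

P(E|do(N)): backdoor, adjust for {K}.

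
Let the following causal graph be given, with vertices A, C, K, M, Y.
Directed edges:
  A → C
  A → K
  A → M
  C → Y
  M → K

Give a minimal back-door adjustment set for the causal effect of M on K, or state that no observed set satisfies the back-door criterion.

M→K: minimal back-door set {A}.

desc(M)\{M}={K}; candidates ⊆ {A,C,Y}.
size 0: {}; under {} M still reaches {A,C,K,Y} ∋ K.
{A}: M⊥K given {A} in G with M→· removed — back-door holds.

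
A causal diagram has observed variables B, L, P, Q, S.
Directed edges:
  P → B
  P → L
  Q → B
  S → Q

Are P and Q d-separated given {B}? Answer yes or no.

No — P and Q are d-connected given {B}.

Bayes-Ball from P | {B} reaches {L,Q,S}.
Q ∈ reach(P|{B}) ⇒ P ⊥̸ Q | {B}.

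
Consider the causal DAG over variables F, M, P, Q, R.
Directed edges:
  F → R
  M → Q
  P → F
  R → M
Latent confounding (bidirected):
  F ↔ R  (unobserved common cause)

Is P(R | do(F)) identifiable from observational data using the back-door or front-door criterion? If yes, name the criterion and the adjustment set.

P(R|do(F)): not identifiable (no BD/FD set).

desc(F)\{F}={M,Q,R}; candidates ⊆ {P}.
F↔R: latent back-door arc(s) into F.
size 0: {}; under {} F still reaches {M,P,Q,R} ∋ R.
size 1: {P}; under {P} F still reaches {M,Q,R} ∋ R.
F↔R cannot be blocked by any observed set — no back-door set.
No mediator lies on a directed F→…→R path.
Neither criterion identifies P(R|do(F)) in this graph.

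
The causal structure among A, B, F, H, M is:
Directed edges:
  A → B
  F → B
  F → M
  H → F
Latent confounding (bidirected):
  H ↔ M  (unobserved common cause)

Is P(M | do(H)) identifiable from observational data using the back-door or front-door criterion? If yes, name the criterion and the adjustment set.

P(M|do(H)): frontdoor, adjust for {F}.

desc(H)\{H}={B,F,M}; candidates ⊆ {A}.
H↔M: latent back-door arc(s) into H.
size 0: {}; under {} H still reaches {M} ∋ M.
size 1: {A}; under {A} H still reaches {M} ∋ M.
H↔M cannot be blocked by any observed set — no back-door set.
{F}: (i) intercepts every directed H→M path; (ii) no back-door H→{F}; (iii) {H} blocks every back-door {F}→M. Front-door holds.
P(M|do(H)) = Σ_{F} P(F|H) Σ_{H'} P(M|F,H')P(H').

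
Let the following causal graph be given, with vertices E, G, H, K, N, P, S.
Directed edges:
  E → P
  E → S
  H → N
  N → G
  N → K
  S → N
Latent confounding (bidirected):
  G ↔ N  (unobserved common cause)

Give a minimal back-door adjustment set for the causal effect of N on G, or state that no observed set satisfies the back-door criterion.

desc(N)\{N}={G,K}; candidates ⊆ {E,H,P,S}.
N↔G: latent back-door arc(s) into N.
size 0: {}; under {} N still reaches {E,G,H,P,S} ∋ G.
size 1: {E}, {H}, {P} …(+1); under {E} N still reaches {G,H,S} ∋ G.
size 2: {E,H}, {E,P}, {E,S} …(+3); under {E,H} N still reaches {G,S} ∋ G.
N↔G cannot be blocked by any observed set — no back-door set.

N→G: no observed back-door set.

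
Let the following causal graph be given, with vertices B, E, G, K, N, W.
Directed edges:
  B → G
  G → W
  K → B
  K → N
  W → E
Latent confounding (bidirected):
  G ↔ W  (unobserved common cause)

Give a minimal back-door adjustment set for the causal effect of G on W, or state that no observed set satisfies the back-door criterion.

G→W: no observed back-door set.

desc(G)\{G}={E,W}; candidates ⊆ {B,K,N}.
G↔W: latent back-door arc(s) into G.
size 0: {}; under {} G still reaches {B,E,K,N,W} ∋ W.
size 1: {B}, {K}, {N}; under {B} G still reaches {E,W} ∋ W.
size 2: {B,K}, {B,N}, {K,N}; under {B,K} G still reaches {E,W} ∋ W.
G↔W cannot be blocked by any observed set — no back-door set.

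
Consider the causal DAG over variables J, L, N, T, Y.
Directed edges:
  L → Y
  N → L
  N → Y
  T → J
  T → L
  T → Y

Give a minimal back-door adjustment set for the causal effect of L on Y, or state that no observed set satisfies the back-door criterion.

L→Y: minimal back-door set {N, T}.

desc(L)\{L}={Y}; candidates ⊆ {J,N,T}.
size 0: {}; under {} L still reaches {J,N,T,Y} ∋ Y.
size 1: {J}, {N}, {T}; under {J} L still reaches {N,T,Y} ∋ Y.
{N,T}: L⊥Y given {N,T} in G with L→· removed — back-door holds.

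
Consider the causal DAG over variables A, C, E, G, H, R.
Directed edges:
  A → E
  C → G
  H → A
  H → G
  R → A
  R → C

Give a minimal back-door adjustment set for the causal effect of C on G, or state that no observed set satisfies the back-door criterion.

desc(C)\{C}={G}; candidates ⊆ {A,E,H,R}.
∅: C⊥G given ∅ in G with C→· removed — back-door holds.

C→G: minimal back-door set ∅.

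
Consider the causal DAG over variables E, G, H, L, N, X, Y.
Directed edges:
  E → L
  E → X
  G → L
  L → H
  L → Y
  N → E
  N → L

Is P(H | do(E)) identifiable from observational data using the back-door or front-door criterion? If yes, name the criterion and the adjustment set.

desc(E)\{E}={H,L,X,Y}; candidates ⊆ {G,N}.
size 0: {}; under {} E still reaches {H,L,N,Y} ∋ H.
{N}: E⊥H given {N} in G with E→· removed — back-door holds.
P(H|do(E)) = Σ_{N} P(H|E,N)·P(N).

P(H|do(E)): backdoor, adjust for {N}.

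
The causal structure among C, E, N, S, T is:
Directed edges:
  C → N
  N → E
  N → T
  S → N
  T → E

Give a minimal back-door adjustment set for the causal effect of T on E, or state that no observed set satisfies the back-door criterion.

T→E: minimal back-door set {N}.

desc(T)\{T}={E}; candidates ⊆ {C,N,S}.
size 0: {}; under {} T still reaches {C,E,N,S} ∋ E.
{N}: T⊥E given {N} in G with T→· removed — back-door holds.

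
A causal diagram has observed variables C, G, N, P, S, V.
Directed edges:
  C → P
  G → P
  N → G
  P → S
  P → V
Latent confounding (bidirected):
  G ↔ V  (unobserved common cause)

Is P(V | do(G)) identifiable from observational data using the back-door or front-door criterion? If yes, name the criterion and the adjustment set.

desc(G)\{G}={P,S,V}; candidates ⊆ {C,N}.
G↔V: latent back-door arc(s) into G.
size 0: {}; under {} G still reaches {N,V} ∋ V.
size 1: {C}, {N}; under {C} G still reaches {N,V} ∋ V.
size 2: {C,N}; under {C,N} G still reaches {V} ∋ V.
G↔V cannot be blocked by any observed set — no back-door set.
{P}: (i) intercepts every directed G→V path; (ii) no back-door G→{P}; (iii) {G} blocks every back-door {P}→V. Front-door holds.
P(V|do(G)) = Σ_{P} P(P|G) Σ_{G'} P(V|P,G')P(G').

P(V|do(G)): frontdoor, adjust for {P}.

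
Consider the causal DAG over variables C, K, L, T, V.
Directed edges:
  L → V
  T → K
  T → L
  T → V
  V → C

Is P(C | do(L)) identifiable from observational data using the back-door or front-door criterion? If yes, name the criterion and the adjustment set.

desc(L)\{L}={C,V}; candidates ⊆ {K,T}.
size 0: {}; under {} L still reaches {C,K,T,V} ∋ C.
{T}: L⊥C given {T} in G with L→· removed — back-door holds.
P(C|do(L)) = Σ_{T} P(C|L,T)·P(T).

P(C|do(L)): backdoor, adjust for {T}.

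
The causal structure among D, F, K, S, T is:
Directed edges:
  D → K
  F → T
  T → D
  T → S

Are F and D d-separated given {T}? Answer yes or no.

Bayes-Ball from F | {T} reaches ∅.
D ∉ reach(F|{T}) ⇒ F ⊥ D | {T}.

Yes — F ⊥ D | {T}.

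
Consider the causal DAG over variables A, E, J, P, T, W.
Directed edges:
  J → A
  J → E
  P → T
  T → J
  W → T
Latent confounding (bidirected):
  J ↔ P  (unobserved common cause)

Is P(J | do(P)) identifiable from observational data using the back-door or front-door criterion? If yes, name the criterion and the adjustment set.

P(J|do(P)): frontdoor, adjust for {T}.

desc(P)\{P}={A,E,J,T}; candidates ⊆ {W}.
P↔J: latent back-door arc(s) into P.
size 0: {}; under {} P still reaches {A,E,J} ∋ J.
size 1: {W}; under {W} P still reaches {A,E,J} ∋ J.
P↔J cannot be blocked by any observed set — no back-door set.
{T}: (i) intercepts every directed P→J path; (ii) no back-door P→{T}; (iii) {P} blocks every back-door {T}→J. Front-door holds.
P(J|do(P)) = Σ_{T} P(T|P) Σ_{P'} P(J|T,P')P(P').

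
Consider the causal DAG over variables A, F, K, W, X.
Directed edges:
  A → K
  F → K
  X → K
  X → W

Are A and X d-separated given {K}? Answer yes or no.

Bayes-Ball from A | {K} reaches {F,W,X}.
X ∈ reach(A|{K}) ⇒ A ⊥̸ X | {K}.

No — A and X are d-connected given {K}.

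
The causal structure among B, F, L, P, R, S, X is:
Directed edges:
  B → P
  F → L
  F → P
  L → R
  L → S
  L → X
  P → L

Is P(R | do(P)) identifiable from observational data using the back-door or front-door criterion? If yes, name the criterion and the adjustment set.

P(R|do(P)): backdoor, adjust for {F}.

desc(P)\{P}={L,R,S,X}; candidates ⊆ {B,F}.
size 0: {}; under {} P still reaches {B,F,L,R,S,X} ∋ R.
{F}: P⊥R given {F} in G with P→· removed — back-door holds.
P(R|do(P)) = Σ_{F} P(R|P,F)·P(F).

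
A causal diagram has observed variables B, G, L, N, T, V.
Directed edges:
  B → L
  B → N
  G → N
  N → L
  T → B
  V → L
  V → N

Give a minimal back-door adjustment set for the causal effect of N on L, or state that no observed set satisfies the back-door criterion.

desc(N)\{N}={L}; candidates ⊆ {B,G,T,V}.
size 0: {}; under {} N still reaches {B,G,L,T,V} ∋ L.
size 1: {B}, {G}, {T} …(+1); under {B} N still reaches {G,L,V} ∋ L.
{B,V}: N⊥L given {B,V} in G with N→· removed — back-door holds.

N→L: minimal back-door set {B, V}.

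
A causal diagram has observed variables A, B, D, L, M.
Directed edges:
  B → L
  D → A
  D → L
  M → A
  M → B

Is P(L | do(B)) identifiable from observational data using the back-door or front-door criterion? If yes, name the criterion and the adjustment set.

P(L|do(B)): backdoor, adjust for ∅.

desc(B)\{B}={L}; candidates ⊆ {A,D,M}.
∅: B⊥L given ∅ in G with B→· removed — back-door holds.
P(L|do(B)) = P(L|B) — no adjustment needed.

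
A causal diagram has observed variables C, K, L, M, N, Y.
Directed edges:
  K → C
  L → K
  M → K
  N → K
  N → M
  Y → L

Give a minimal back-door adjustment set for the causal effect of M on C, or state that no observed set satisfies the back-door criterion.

M→C: minimal back-door set {N}.

desc(M)\{M}={C,K}; candidates ⊆ {L,N,Y}.
size 0: {}; under {} M still reaches {C,K,N} ∋ C.
{N}: M⊥C given {N} in G with M→· removed — back-door holds.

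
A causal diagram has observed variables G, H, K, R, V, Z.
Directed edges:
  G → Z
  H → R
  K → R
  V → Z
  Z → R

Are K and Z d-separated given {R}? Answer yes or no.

No — K and Z are d-connected given {R}.

Bayes-Ball from K | {R} reaches {G,H,V,Z}.
Z ∈ reach(K|{R}) ⇒ K ⊥̸ Z | {R}.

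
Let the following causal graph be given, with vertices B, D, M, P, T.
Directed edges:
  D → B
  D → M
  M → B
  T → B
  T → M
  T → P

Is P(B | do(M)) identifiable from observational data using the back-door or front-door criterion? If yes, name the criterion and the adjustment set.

P(B|do(M)): backdoor, adjust for {D, T}.

desc(M)\{M}={B}; candidates ⊆ {D,P,T}.
size 0: {}; under {} M still reaches {B,D,P,T} ∋ B.
size 1: {D}, {P}, {T}; under {D} M still reaches {B,P,T} ∋ B.
{D,T}: M⊥B given {D,T} in G with M→· removed — back-door holds.
P(B|do(M)) = Σ_{D,T} P(B|M,D,T)·P(D,T).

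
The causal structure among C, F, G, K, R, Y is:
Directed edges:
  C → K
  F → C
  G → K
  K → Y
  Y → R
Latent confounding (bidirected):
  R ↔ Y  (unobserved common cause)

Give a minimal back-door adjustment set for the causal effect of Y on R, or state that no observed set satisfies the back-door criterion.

Y→R: no observed back-door set.

desc(Y)\{Y}={R}; candidates ⊆ {C,F,G,K}.
Y↔R: latent back-door arc(s) into Y.
size 0: {}; under {} Y still reaches {C,F,G,K,R} ∋ R.
size 1: {C}, {F}, {G} …(+1); under {C} Y still reaches {G,K,R} ∋ R.
size 2: {C,F}, {C,G}, {C,K} …(+3); under {C,F} Y still reaches {G,K,R} ∋ R.
Y↔R cannot be blocked by any observed set — no back-door set.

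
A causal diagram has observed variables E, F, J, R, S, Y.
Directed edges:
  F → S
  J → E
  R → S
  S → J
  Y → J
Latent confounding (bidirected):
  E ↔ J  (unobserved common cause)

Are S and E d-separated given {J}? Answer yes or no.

No — S and E are d-connected given {J}.

Bayes-Ball from S | {J} reaches {E,F,R,Y}.
E ∈ reach(S|{J}) ⇒ S ⊥̸ E | {J}.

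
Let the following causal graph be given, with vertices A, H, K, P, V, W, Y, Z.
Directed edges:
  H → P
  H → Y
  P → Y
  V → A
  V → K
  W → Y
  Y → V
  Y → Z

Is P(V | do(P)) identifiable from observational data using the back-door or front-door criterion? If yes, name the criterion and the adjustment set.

P(V|do(P)): backdoor, adjust for {H}.

desc(P)\{P}={A,K,V,Y,Z}; candidates ⊆ {H,W}.
size 0: {}; under {} P still reaches {A,H,K,V,Y,Z} ∋ V.
{H}: P⊥V given {H} in G with P→· removed — back-door holds.
P(V|do(P)) = Σ_{H} P(V|P,H)·P(H).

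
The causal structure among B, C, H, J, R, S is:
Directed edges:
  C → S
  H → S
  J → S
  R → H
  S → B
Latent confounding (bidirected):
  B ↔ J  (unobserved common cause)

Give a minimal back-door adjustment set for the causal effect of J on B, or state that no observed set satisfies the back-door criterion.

desc(J)\{J}={B,S}; candidates ⊆ {C,H,R}.
J↔B: latent back-door arc(s) into J.
size 0: {}; under {} J still reaches {B} ∋ B.
size 1: {C}, {H}, {R}; under {C} J still reaches {B} ∋ B.
size 2: {C,H}, {C,R}, {H,R}; under {C,H} J still reaches {B} ∋ B.
J↔B cannot be blocked by any observed set — no back-door set.

J→B: no observed back-door set.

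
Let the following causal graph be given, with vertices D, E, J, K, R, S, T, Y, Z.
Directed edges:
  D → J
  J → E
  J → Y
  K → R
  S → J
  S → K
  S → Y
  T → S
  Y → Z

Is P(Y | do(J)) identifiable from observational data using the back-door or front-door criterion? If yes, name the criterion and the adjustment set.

P(Y|do(J)): backdoor, adjust for {S}.

desc(J)\{J}={E,Y,Z}; candidates ⊆ {D,K,R,S,T}.
size 0: {}; under {} J still reaches {D,K,R,S,T,Y,Z} ∋ Y.
{S}: J⊥Y given {S} in G with J→· removed — back-door holds.
P(Y|do(J)) = Σ_{S} P(Y|J,S)·P(S).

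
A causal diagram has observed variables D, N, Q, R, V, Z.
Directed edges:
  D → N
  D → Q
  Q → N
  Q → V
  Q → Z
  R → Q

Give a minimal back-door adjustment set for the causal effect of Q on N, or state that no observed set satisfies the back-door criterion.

Q→N: minimal back-door set {D}.

desc(Q)\{Q}={N,V,Z}; candidates ⊆ {D,R}.
size 0: {}; under {} Q still reaches {D,N,R} ∋ N.
{D}: Q⊥N given {D} in G with Q→· removed — back-door holds.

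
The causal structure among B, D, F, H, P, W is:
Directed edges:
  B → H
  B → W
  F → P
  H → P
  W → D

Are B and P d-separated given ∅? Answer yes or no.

No — B and P are d-connected given ∅.

Bayes-Ball from B | ∅ reaches {D,H,P,W}.
P ∈ reach(B|∅) ⇒ B ⊥̸ P | ∅.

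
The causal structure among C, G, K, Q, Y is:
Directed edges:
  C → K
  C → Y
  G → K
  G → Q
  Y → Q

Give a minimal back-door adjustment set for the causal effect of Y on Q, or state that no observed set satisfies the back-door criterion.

desc(Y)\{Y}={Q}; candidates ⊆ {C,G,K}.
∅: Y⊥Q given ∅ in G with Y→· removed — back-door holds.

Y→Q: minimal back-door set ∅.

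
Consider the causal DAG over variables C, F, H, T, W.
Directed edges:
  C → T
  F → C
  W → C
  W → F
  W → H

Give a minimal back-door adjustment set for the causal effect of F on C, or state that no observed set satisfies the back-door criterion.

desc(F)\{F}={C,T}; candidates ⊆ {H,W}.
size 0: {}; under {} F still reaches {C,H,T,W} ∋ C.
{W}: F⊥C given {W} in G with F→· removed — back-door holds.

F→C: minimal back-door set {W}.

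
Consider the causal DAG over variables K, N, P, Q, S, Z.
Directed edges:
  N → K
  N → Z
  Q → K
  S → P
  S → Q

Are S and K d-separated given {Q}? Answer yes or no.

Bayes-Ball from S | {Q} reaches {P}.
K ∉ reach(S|{Q}) ⇒ S ⊥ K | {Q}.

Yes — S ⊥ K | {Q}.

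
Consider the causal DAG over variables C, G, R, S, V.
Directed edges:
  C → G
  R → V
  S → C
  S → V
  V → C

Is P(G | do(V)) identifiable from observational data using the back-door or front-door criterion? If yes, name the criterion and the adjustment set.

desc(V)\{V}={C,G}; candidates ⊆ {R,S}.
size 0: {}; under {} V still reaches {C,G,R,S} ∋ G.
{S}: V⊥G given {S} in G with V→· removed — back-door holds.
P(G|do(V)) = Σ_{S} P(G|V,S)·P(S).

P(G|do(V)): backdoor, adjust for {S}.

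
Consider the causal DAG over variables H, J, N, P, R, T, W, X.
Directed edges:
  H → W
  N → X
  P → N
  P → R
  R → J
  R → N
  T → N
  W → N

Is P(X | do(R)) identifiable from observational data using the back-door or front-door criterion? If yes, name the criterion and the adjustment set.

P(X|do(R)): backdoor, adjust for {P}.

desc(R)\{R}={J,N,X}; candidates ⊆ {H,P,T,W}.
size 0: {}; under {} R still reaches {N,P,X} ∋ X.
{P}: R⊥X given {P} in G with R→· removed — back-door holds.
P(X|do(R)) = Σ_{P} P(X|R,P)·P(P).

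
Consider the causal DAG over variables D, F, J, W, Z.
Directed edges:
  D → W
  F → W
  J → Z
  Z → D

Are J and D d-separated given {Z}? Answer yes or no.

Yes — J ⊥ D | {Z}.

Bayes-Ball from J | {Z} reaches ∅.
D ∉ reach(J|{Z}) ⇒ J ⊥ D | {Z}.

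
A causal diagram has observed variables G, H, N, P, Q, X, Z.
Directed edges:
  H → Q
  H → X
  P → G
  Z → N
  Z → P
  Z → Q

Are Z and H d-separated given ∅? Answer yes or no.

Bayes-Ball from Z | ∅ reaches {G,N,P,Q}.
H ∉ reach(Z|∅) ⇒ Z ⊥ H | ∅.

Yes — Z ⊥ H | ∅.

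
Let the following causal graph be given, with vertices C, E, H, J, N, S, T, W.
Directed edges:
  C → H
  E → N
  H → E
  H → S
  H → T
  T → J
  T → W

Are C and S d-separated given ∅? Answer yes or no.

Bayes-Ball from C | ∅ reaches {E,H,J,N,S,T,W}.
S ∈ reach(C|∅) ⇒ C ⊥̸ S | ∅.

No — C and S are d-connected given ∅.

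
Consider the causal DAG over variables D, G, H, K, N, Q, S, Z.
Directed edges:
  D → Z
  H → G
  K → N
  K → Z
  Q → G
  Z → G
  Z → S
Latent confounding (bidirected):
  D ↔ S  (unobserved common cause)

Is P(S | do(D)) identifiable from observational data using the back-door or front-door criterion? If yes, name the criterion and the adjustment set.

desc(D)\{D}={G,S,Z}; candidates ⊆ {H,K,N,Q}.
D↔S: latent back-door arc(s) into D.
size 0: {}; under {} D still reaches {S} ∋ S.
size 1: {H}, {K}, {N} …(+1); under {H} D still reaches {S} ∋ S.
size 2: {H,K}, {H,N}, {H,Q} …(+3); under {H,K} D still reaches {S} ∋ S.
D↔S cannot be blocked by any observed set — no back-door set.
{Z}: (i) intercepts every directed D→S path; (ii) no back-door D→{Z}; (iii) {D} blocks every back-door {Z}→S. Front-door holds.
P(S|do(D)) = Σ_{Z} P(Z|D) Σ_{D'} P(S|Z,D')P(D').

P(S|do(D)): frontdoor, adjust for {Z}.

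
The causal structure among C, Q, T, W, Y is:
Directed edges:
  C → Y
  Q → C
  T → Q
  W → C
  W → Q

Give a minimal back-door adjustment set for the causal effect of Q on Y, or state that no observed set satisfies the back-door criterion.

desc(Q)\{Q}={C,Y}; candidates ⊆ {T,W}.
size 0: {}; under {} Q still reaches {C,T,W,Y} ∋ Y.
{W}: Q⊥Y given {W} in G with Q→· removed — back-door holds.

Q→Y: minimal back-door set {W}.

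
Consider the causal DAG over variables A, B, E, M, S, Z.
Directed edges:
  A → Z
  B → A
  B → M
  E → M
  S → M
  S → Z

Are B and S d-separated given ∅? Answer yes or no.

Yes — B ⊥ S | ∅.

Bayes-Ball from B | ∅ reaches {A,M,Z}.
S ∉ reach(B|∅) ⇒ B ⊥ S | ∅.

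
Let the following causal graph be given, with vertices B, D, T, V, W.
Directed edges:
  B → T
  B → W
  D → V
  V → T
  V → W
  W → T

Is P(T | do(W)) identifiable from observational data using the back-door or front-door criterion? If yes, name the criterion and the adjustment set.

P(T|do(W)): backdoor, adjust for {B, V}.

desc(W)\{W}={T}; candidates ⊆ {B,D,V}.
size 0: {}; under {} W still reaches {B,D,T,V} ∋ T.
size 1: {B}, {D}, {V}; under {B} W still reaches {D,T,V} ∋ T.
{B,V}: W⊥T given {B,V} in G with W→· removed — back-door holds.
P(T|do(W)) = Σ_{B,V} P(T|W,B,V)·P(B,V).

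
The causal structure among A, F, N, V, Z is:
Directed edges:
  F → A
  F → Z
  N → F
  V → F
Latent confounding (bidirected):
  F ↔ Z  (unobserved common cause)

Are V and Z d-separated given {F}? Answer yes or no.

No — V and Z are d-connected given {F}.

Bayes-Ball from V | {F} reaches {N,Z}.
Z ∈ reach(V|{F}) ⇒ V ⊥̸ Z | {F}.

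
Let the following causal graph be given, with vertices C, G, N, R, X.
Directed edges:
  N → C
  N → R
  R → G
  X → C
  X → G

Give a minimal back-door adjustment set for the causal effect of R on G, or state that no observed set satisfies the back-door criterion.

desc(R)\{R}={G}; candidates ⊆ {C,N,X}.
∅: R⊥G given ∅ in G with R→· removed — back-door holds.

R→G: minimal back-door set ∅.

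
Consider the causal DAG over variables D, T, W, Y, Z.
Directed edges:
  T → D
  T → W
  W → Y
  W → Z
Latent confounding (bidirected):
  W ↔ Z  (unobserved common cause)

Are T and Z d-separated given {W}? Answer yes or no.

No — T and Z are d-connected given {W}.

Bayes-Ball from T | {W} reaches {D,Z}.
Z ∈ reach(T|{W}) ⇒ T ⊥̸ Z | {W}.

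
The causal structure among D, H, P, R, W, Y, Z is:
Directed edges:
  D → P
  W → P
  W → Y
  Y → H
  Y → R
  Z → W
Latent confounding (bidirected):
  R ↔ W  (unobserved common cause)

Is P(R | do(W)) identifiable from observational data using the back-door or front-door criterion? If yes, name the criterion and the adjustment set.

P(R|do(W)): frontdoor, adjust for {Y}.

desc(W)\{W}={H,P,R,Y}; candidates ⊆ {D,Z}.
W↔R: latent back-door arc(s) into W.
size 0: {}; under {} W still reaches {R,Z} ∋ R.
size 1: {D}, {Z}; under {D} W still reaches {R,Z} ∋ R.
size 2: {D,Z}; under {D,Z} W still reaches {R} ∋ R.
W↔R cannot be blocked by any observed set — no back-door set.
{Y}: (i) intercepts every directed W→R path; (ii) no back-door W→{Y}; (iii) {W} blocks every back-door {Y}→R. Front-door holds.
P(R|do(W)) = Σ_{Y} P(Y|W) Σ_{W'} P(R|Y,W')P(W').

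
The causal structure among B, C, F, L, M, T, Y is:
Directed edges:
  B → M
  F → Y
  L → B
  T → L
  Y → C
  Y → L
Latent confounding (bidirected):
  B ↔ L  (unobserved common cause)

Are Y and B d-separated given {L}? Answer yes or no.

Bayes-Ball from Y | {L} reaches {B,C,F,M,T}.
B ∈ reach(Y|{L}) ⇒ Y ⊥̸ B | {L}.

No — Y and B are d-connected given {L}.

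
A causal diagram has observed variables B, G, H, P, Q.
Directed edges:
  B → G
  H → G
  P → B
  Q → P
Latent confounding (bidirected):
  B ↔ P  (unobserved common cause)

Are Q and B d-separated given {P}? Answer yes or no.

Bayes-Ball from Q | {P} reaches {B,G}.
B ∈ reach(Q|{P}) ⇒ Q ⊥̸ B | {P}.

No — Q and B are d-connected given {P}.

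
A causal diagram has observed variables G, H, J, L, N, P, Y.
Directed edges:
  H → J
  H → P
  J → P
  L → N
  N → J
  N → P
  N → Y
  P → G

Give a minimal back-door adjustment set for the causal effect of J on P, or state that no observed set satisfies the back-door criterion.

J→P: minimal back-door set {H, N}.

desc(J)\{J}={G,P}; candidates ⊆ {H,L,N,Y}.
size 0: {}; under {} J still reaches {G,H,L,N,P,Y} ∋ P.
size 1: {H}, {L}, {N} …(+1); under {H} J still reaches {G,L,N,P,Y} ∋ P.
{H,N}: J⊥P given {H,N} in G with J→· removed — back-door holds.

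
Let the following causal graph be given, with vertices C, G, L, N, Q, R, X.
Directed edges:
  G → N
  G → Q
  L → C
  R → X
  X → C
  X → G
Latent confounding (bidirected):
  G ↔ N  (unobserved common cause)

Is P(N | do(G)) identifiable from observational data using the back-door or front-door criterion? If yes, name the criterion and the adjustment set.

desc(G)\{G}={N,Q}; candidates ⊆ {C,L,R,X}.
G↔N: latent back-door arc(s) into G.
size 0: {}; under {} G still reaches {C,N,R,X} ∋ N.
size 1: {C}, {L}, {R} …(+1); under {C} G still reaches {L,N,R,X} ∋ N.
size 2: {C,L}, {C,R}, {C,X} …(+3); under {C,L} G still reaches {N,R,X} ∋ N.
G↔N cannot be blocked by any observed set — no back-door set.
No mediator lies on a directed G→…→N path.
Neither criterion identifies P(N|do(G)) in this graph.

P(N|do(G)): not identifiable (no BD/FD set).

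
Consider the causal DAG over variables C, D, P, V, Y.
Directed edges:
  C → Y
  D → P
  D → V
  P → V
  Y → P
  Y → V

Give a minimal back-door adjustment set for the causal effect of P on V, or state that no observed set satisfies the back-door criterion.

desc(P)\{P}={V}; candidates ⊆ {C,D,Y}.
size 0: {}; under {} P still reaches {C,D,V,Y} ∋ V.
size 1: {C}, {D}, {Y}; under {C} P still reaches {D,V,Y} ∋ V.
{D,Y}: P⊥V given {D,Y} in G with P→· removed — back-door holds.

P→V: minimal back-door set {D, Y}.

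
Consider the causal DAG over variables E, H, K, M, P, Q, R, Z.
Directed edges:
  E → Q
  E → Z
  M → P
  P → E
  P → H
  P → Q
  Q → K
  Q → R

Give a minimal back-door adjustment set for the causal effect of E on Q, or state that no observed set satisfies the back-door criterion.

E→Q: minimal back-door set {P}.

desc(E)\{E}={K,Q,R,Z}; candidates ⊆ {H,M,P}.
size 0: {}; under {} E still reaches {H,K,M,P,Q,R} ∋ Q.
{P}: E⊥Q given {P} in G with E→· removed — back-door holds.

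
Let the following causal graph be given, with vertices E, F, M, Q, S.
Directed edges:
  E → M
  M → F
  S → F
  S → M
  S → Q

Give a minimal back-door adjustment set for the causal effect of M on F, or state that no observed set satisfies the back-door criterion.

desc(M)\{M}={F}; candidates ⊆ {E,Q,S}.
size 0: {}; under {} M still reaches {E,F,Q,S} ∋ F.
{S}: M⊥F given {S} in G with M→· removed — back-door holds.

M→F: minimal back-door set {S}.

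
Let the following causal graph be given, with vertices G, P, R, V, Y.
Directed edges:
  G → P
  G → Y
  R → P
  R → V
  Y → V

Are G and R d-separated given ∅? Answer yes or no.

Bayes-Ball from G | ∅ reaches {P,V,Y}.
R ∉ reach(G|∅) ⇒ G ⊥ R | ∅.

Yes — G ⊥ R | ∅.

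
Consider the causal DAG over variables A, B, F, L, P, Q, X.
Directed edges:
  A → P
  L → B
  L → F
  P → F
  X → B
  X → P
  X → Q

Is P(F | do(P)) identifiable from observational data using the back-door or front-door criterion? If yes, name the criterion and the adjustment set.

P(F|do(P)): backdoor, adjust for ∅.

desc(P)\{P}={F}; candidates ⊆ {A,B,L,Q,X}.
∅: P⊥F given ∅ in G with P→· removed — back-door holds.
P(F|do(P)) = P(F|P) — no adjustment needed.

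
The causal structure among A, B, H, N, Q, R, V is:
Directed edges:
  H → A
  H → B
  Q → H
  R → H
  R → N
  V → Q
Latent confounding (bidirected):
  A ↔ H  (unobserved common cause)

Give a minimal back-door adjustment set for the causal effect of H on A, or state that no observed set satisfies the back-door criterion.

H→A: no observed back-door set.

desc(H)\{H}={A,B}; candidates ⊆ {N,Q,R,V}.
H↔A: latent back-door arc(s) into H.
size 0: {}; under {} H still reaches {A,N,Q,R,V} ∋ A.
size 1: {N}, {Q}, {R} …(+1); under {N} H still reaches {A,Q,R,V} ∋ A.
size 2: {N,Q}, {N,R}, {N,V} …(+3); under {N,Q} H still reaches {A,R} ∋ A.
H↔A cannot be blocked by any observed set — no back-door set.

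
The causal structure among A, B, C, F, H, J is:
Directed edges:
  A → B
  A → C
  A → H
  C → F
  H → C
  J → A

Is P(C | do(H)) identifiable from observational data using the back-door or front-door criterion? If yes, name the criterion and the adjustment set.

P(C|do(H)): backdoor, adjust for {A}.

desc(H)\{H}={C,F}; candidates ⊆ {A,B,J}.
size 0: {}; under {} H still reaches {A,B,C,F,J} ∋ C.
{A}: H⊥C given {A} in G with H→· removed — back-door holds.
P(C|do(H)) = Σ_{A} P(C|H,A)·P(A).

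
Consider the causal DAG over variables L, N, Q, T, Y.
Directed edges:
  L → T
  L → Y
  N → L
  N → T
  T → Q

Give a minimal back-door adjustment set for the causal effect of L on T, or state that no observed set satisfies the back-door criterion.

L→T: minimal back-door set {N}.

desc(L)\{L}={Q,T,Y}; candidates ⊆ {N}.
size 0: {}; under {} L still reaches {N,Q,T} ∋ T.
{N}: L⊥T given {N} in G with L→· removed — back-door holds.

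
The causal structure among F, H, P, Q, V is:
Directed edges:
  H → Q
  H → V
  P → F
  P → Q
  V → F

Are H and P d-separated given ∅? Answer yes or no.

Bayes-Ball from H | ∅ reaches {F,Q,V}.
P ∉ reach(H|∅) ⇒ H ⊥ P | ∅.

Yes — H ⊥ P | ∅.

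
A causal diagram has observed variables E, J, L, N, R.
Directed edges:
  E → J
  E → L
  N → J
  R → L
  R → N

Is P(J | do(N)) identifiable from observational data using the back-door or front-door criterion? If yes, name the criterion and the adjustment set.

P(J|do(N)): backdoor, adjust for ∅.

desc(N)\{N}={J}; candidates ⊆ {E,L,R}.
∅: N⊥J given ∅ in G with N→· removed — back-door holds.
P(J|do(N)) = P(J|N) — no adjustment needed.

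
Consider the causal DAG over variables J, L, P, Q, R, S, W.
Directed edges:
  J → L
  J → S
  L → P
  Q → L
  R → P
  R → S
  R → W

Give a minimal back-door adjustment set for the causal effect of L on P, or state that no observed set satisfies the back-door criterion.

L→P: minimal back-door set ∅.

desc(L)\{L}={P}; candidates ⊆ {J,Q,R,S,W}.
∅: L⊥P given ∅ in G with L→· removed — back-door holds.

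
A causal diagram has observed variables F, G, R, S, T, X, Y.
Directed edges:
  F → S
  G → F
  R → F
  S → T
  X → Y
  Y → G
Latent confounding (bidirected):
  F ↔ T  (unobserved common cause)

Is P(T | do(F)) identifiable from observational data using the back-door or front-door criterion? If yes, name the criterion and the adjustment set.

desc(F)\{F}={S,T}; candidates ⊆ {G,R,X,Y}.
F↔T: latent back-door arc(s) into F.
size 0: {}; under {} F still reaches {G,R,T,X,Y} ∋ T.
size 1: {G}, {R}, {X} …(+1); under {G} F still reaches {R,T} ∋ T.
size 2: {G,R}, {G,X}, {G,Y} …(+3); under {G,R} F still reaches {T} ∋ T.
F↔T cannot be blocked by any observed set — no back-door set.
{S}: (i) intercepts every directed F→T path; (ii) no back-door F→{S}; (iii) {F} blocks every back-door {S}→T. Front-door holds.
P(T|do(F)) = Σ_{S} P(S|F) Σ_{F'} P(T|S,F')P(F').

P(T|do(F)): frontdoor, adjust for {S}.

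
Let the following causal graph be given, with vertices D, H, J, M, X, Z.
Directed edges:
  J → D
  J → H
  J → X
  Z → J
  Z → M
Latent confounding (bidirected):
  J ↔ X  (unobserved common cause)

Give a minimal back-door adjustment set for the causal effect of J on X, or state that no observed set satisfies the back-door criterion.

desc(J)\{J}={D,H,X}; candidates ⊆ {M,Z}.
J↔X: latent back-door arc(s) into J.
size 0: {}; under {} J still reaches {M,X,Z} ∋ X.
size 1: {M}, {Z}; under {M} J still reaches {X,Z} ∋ X.
size 2: {M,Z}; under {M,Z} J still reaches {X} ∋ X.
J↔X cannot be blocked by any observed set — no back-door set.

J→X: no observed back-door set.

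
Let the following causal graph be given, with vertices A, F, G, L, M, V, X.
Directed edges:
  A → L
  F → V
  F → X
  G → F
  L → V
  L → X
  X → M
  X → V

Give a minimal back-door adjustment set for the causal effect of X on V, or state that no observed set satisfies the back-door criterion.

X→V: minimal back-door set {F, L}.

desc(X)\{X}={M,V}; candidates ⊆ {A,F,G,L}.
size 0: {}; under {} X still reaches {A,F,G,L,V} ∋ V.
size 1: {A}, {F}, {G} …(+1); under {A} X still reaches {F,G,L,V} ∋ V.
{F,L}: X⊥V given {F,L} in G with X→· removed — back-door holds.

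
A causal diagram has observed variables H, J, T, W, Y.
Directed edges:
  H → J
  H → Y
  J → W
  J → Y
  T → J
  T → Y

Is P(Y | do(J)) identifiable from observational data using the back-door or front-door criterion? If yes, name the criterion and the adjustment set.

desc(J)\{J}={W,Y}; candidates ⊆ {H,T}.
size 0: {}; under {} J still reaches {H,T,Y} ∋ Y.
size 1: {H}, {T}; under {H} J still reaches {T,Y} ∋ Y.
{H,T}: J⊥Y given {H,T} in G with J→· removed — back-door holds.
P(Y|do(J)) = Σ_{H,T} P(Y|J,H,T)·P(H,T).

P(Y|do(J)): backdoor, adjust for {H, T}.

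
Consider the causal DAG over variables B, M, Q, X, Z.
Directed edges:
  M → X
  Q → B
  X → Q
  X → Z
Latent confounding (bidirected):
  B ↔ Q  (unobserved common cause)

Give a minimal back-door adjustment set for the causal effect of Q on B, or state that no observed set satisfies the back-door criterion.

desc(Q)\{Q}={B}; candidates ⊆ {M,X,Z}.
Q↔B: latent back-door arc(s) into Q.
size 0: {}; under {} Q still reaches {B,M,X,Z} ∋ B.
size 1: {M}, {X}, {Z}; under {M} Q still reaches {B,X,Z} ∋ B.
size 2: {M,X}, {M,Z}, {X,Z}; under {M,X} Q still reaches {B} ∋ B.
Q↔B cannot be blocked by any observed set — no back-door set.

Q→B: no observed back-door set.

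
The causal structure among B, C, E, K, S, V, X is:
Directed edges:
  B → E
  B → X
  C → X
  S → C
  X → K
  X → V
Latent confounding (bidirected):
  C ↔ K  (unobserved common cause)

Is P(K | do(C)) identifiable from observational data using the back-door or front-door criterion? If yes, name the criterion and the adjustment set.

P(K|do(C)): frontdoor, adjust for {X}.

desc(C)\{C}={K,V,X}; candidates ⊆ {B,E,S}.
C↔K: latent back-door arc(s) into C.
size 0: {}; under {} C still reaches {K,S} ∋ K.
size 1: {B}, {E}, {S}; under {B} C still reaches {K,S} ∋ K.
size 2: {B,E}, {B,S}, {E,S}; under {B,E} C still reaches {K,S} ∋ K.
C↔K cannot be blocked by any observed set — no back-door set.
{X}: (i) intercepts every directed C→K path; (ii) no back-door C→{X}; (iii) {C} blocks every back-door {X}→K. Front-door holds.
P(K|do(C)) = Σ_{X} P(X|C) Σ_{C'} P(K|X,C')P(C').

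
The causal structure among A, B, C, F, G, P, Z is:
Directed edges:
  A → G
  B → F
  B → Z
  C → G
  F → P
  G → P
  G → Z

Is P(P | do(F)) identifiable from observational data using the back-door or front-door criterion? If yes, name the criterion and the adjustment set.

desc(F)\{F}={P}; candidates ⊆ {A,B,C,G,Z}.
∅: F⊥P given ∅ in G with F→· removed — back-door holds.
P(P|do(F)) = P(P|F) — no adjustment needed.

P(P|do(F)): backdoor, adjust for ∅.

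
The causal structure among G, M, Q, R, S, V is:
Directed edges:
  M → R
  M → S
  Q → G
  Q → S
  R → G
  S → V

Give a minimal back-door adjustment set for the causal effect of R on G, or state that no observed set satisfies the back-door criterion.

R→G: minimal back-door set ∅.

desc(R)\{R}={G}; candidates ⊆ {M,Q,S,V}.
∅: R⊥G given ∅ in G with R→· removed — back-door holds.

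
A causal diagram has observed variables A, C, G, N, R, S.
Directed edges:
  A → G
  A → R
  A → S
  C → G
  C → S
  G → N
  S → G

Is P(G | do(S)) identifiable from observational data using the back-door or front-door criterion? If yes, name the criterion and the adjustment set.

P(G|do(S)): backdoor, adjust for {A, C}.

desc(S)\{S}={G,N}; candidates ⊆ {A,C,R}.
size 0: {}; under {} S still reaches {A,C,G,N,R} ∋ G.
size 1: {A}, {C}, {R}; under {A} S still reaches {C,G,N} ∋ G.
{A,C}: S⊥G given {A,C} in G with S→· removed — back-door holds.
P(G|do(S)) = Σ_{A,C} P(G|S,A,C)·P(A,C).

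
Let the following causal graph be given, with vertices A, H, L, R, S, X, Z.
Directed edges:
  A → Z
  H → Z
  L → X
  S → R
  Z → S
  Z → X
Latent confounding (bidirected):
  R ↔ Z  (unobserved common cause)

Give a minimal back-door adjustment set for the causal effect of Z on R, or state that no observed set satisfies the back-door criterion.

desc(Z)\{Z}={R,S,X}; candidates ⊆ {A,H,L}.
Z↔R: latent back-door arc(s) into Z.
size 0: {}; under {} Z still reaches {A,H,R} ∋ R.
size 1: {A}, {H}, {L}; under {A} Z still reaches {H,R} ∋ R.
size 2: {A,H}, {A,L}, {H,L}; under {A,H} Z still reaches {R} ∋ R.
Z↔R cannot be blocked by any observed set — no back-door set.

Z→R: no observed back-door set.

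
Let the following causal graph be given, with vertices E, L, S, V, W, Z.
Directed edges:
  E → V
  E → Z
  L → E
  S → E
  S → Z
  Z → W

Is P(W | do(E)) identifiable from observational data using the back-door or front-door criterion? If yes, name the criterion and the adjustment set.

P(W|do(E)): backdoor, adjust for {S}.

desc(E)\{E}={V,W,Z}; candidates ⊆ {L,S}.
size 0: {}; under {} E still reaches {L,S,W,Z} ∋ W.
{S}: E⊥W given {S} in G with E→· removed — back-door holds.
P(W|do(E)) = Σ_{S} P(W|E,S)·P(S).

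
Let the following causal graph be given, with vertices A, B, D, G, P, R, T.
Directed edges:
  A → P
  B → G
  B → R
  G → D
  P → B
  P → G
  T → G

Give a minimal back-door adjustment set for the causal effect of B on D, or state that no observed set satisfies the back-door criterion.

desc(B)\{B}={D,G,R}; candidates ⊆ {A,P,T}.
size 0: {}; under {} B still reaches {A,D,G,P} ∋ D.
{P}: B⊥D given {P} in G with B→· removed — back-door holds.

B→D: minimal back-door set {P}.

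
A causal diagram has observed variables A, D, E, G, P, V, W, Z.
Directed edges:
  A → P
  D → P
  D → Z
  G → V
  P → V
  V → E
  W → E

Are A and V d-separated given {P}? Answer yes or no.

Bayes-Ball from A | {P} reaches {D,Z}.
V ∉ reach(A|{P}) ⇒ A ⊥ V | {P}.

Yes — A ⊥ V | {P}.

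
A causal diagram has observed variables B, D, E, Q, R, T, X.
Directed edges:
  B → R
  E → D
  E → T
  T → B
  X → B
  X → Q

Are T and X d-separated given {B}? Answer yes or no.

Bayes-Ball from T | {B} reaches {D,E,Q,X}.
X ∈ reach(T|{B}) ⇒ T ⊥̸ X | {B}.

No — T and X are d-connected given {B}.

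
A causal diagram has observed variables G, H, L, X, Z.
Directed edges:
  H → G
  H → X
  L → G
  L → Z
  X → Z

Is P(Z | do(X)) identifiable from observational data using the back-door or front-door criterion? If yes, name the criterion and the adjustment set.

P(Z|do(X)): backdoor, adjust for ∅.

desc(X)\{X}={Z}; candidates ⊆ {G,H,L}.
∅: X⊥Z given ∅ in G with X→· removed — back-door holds.
P(Z|do(X)) = P(Z|X) — no adjustment needed.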